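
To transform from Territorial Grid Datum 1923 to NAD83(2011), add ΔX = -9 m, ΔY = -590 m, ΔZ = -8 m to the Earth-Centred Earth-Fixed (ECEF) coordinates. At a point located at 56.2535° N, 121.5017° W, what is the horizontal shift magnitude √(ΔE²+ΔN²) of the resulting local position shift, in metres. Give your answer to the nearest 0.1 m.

At φ = 56.2535°, λ = -121.5017°: sin φ = 0.831504, cos φ = 0.555519, sin λ = -0.852625, cos λ = -0.522524.
ΔE = −sin λ·ΔX + cos λ·ΔY = −(-0.852625)·(-9) + (-0.522524)·(-590) = 300.62 m.
ΔN = −sin φ cos λ·ΔX − sin φ sin λ·ΔY + cos φ·ΔZ = −(0.831504)(-0.522524)(-9) − (0.831504)(-0.852625)(-590) + (0.555519)(-8) = -426.64 m.
Horizontal magnitude = √(ΔE² + ΔN²) = √(300.62² + (-426.64)²) = 521.91 m.

521.9 m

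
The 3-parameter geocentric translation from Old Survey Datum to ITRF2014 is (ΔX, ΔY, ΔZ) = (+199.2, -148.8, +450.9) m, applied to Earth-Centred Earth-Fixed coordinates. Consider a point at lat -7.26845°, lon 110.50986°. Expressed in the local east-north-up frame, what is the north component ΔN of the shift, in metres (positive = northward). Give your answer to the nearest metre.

The local north axis is (−sin φ cos λ, −sin φ sin λ, cos φ), giving ΔN = -8.830 − 17.633 + 447.277 = 420.81 m.

ΔN = 421 m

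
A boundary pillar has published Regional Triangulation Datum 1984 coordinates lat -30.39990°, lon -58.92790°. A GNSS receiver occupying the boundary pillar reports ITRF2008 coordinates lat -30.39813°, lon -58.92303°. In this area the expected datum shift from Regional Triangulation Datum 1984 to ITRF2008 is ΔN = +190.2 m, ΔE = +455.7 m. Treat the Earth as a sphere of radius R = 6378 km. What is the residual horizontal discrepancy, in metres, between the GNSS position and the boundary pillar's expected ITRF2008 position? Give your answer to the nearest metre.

14 m

Observed coordinate differences: Δφ = +0.00177°, Δλ = +0.00487°.
Converting to metres (1° lat = 111317 m, cos φ = 0.862515): observed ΔN = 197.0 m, observed ΔE = 467.6 m.
Subtracting the expected shift leaves a residual of 197.0 − (190.2) = 6.8 m north and 467.6 − (455.7) = 11.9 m east.
Residual distance = √(6.8² + 11.9²) = 13.7 m.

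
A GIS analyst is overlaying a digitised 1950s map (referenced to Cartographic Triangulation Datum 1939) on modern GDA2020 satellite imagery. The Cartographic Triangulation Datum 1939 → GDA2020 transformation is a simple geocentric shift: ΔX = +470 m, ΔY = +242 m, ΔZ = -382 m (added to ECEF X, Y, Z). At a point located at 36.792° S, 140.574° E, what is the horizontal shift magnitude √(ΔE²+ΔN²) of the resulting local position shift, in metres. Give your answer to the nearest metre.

649 m

The local east axis at (φ, λ) is (−sin λ, cos λ, 0), so ΔE = −sin(140.574°)·470 + cos(140.574°)·242 = -485.42 m.
The local north axis is (−sin φ cos λ, −sin φ sin λ, cos φ), giving ΔN = -217.435 + 92.047 − 305.911 = -431.30 m.
Horizontal magnitude = √(ΔE² + ΔN²) = √((-485.42)² + (-431.30)²) = 649.35 m.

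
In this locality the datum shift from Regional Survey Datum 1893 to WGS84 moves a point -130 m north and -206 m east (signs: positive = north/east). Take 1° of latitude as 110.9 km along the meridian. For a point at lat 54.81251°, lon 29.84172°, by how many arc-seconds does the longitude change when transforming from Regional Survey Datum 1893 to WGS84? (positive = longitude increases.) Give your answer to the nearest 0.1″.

At latitude 54.81251°, cos φ = 0.576254.
1° of longitude at this latitude = 110.9 × cos φ = 63.91 km, so Δλ = -206.0 / 63906.6 = -0.0032235° = -11.604″.

Δλ = -11.6″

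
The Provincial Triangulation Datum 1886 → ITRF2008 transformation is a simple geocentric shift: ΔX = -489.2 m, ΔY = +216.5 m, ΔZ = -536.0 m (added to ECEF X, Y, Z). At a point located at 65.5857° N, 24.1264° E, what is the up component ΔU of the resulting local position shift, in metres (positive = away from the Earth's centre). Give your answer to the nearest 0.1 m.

ΔU = -636.0 m

At φ = 65.5857°, λ = 24.1264°: sin φ = 0.910581, cos φ = 0.413332, sin λ = 0.408751, cos λ = 0.912646.
ΔU = cos φ cos λ·ΔX + cos φ sin λ·ΔY + sin φ·ΔZ = (0.413332)(0.912646)(-489.2) + (0.413332)(0.408751)(216.5) + (0.910581)(-536.0) = -636.03 m.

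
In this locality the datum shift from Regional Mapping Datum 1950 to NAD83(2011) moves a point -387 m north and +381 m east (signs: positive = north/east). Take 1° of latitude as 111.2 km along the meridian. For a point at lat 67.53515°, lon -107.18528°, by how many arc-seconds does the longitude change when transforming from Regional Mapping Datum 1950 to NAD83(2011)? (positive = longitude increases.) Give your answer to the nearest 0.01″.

Δλ = 32.28″

At latitude 67.53515°, cos φ = 0.382117.
1° of longitude at this latitude = 111.2 × cos φ = 42.49 km, so Δλ = 381.0 / 42491.4 = 0.0089665° = 32.280″.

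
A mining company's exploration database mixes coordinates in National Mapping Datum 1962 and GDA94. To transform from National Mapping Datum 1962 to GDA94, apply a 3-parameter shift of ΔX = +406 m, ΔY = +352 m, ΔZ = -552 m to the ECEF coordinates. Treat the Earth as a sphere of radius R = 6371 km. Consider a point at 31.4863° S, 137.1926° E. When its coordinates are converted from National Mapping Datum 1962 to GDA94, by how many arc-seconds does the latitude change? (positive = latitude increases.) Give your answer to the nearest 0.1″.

Δφ = -16.2″

sin φ = -0.522295, cos φ = 0.852765, sin λ = 0.679536, cos λ = -0.733642.
North component: ΔN = −sin φ cos λ·ΔX − sin φ sin λ·ΔY + cos φ·ΔZ = −(-0.522295)(-0.733642)(406) − (-0.522295)(0.679536)(352) + (0.852765)(-552) = -501.37 m.
1° of latitude spans πR/180 = 111195 m, so Δφ = -501.37 / 111195 × 3600 = -16.232″.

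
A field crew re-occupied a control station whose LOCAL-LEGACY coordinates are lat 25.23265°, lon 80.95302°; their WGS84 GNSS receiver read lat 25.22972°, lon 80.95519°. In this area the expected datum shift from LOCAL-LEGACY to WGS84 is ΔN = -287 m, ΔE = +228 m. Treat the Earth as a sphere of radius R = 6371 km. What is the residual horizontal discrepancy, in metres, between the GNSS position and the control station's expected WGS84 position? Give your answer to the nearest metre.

Observed coordinate differences: Δφ = -0.00293°, Δλ = +0.00217°.
Converting to metres (1° lat = 111195 m, cos φ = 0.904584): observed ΔN = -325.8 m, observed ΔE = 218.3 m.
Subtracting the expected shift leaves a residual of -325.8 − (-287) = -38.8 m north and 218.3 − (228) = -9.7 m east.
Residual distance = √((-38.8)² + (-9.7)²) = 40.0 m.

40 m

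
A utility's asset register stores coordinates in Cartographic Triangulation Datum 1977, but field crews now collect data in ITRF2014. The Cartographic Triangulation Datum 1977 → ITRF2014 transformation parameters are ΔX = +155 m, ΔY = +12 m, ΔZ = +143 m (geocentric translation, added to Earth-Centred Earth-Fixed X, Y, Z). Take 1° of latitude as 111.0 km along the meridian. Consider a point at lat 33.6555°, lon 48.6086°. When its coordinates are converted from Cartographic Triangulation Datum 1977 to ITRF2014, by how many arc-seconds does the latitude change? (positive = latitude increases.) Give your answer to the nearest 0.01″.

Δφ = 1.86″

sin φ = 0.554198, cos φ = 0.832385, sin λ = 0.750210, cos λ = 0.661199.
North component: ΔN = −sin φ cos λ·ΔX − sin φ sin λ·ΔY + cos φ·ΔZ = −(0.554198)(0.661199)(155) − (0.554198)(0.750210)(12) + (0.832385)(143) = 57.24 m.
1° of latitude spans 111000 m, so Δφ = 57.24 / 111000 × 3600 = 1.857″.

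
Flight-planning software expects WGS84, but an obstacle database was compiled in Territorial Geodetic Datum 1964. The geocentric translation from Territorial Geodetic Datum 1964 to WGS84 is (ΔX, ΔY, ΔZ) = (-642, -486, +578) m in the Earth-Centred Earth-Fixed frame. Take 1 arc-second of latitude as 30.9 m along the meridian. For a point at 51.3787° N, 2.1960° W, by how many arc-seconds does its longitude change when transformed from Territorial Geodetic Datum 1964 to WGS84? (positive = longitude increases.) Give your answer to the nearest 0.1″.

Δλ = -26.5″

sin φ = 0.781288, cos φ = 0.624170, sin λ = -0.038318, cos λ = 0.999266.
East component: ΔE = −sin λ·ΔX + cos λ·ΔY = −(-0.038318)(-642) + (0.999266)(-486) = -510.24 m.
1° of latitude spans 3600 × 30.90 = 111240 m; at latitude φ, 1° of longitude spans that × cos φ = 69432.7 m, so Δλ = -510.24 / 69432.7 × 3600 = -26.455″.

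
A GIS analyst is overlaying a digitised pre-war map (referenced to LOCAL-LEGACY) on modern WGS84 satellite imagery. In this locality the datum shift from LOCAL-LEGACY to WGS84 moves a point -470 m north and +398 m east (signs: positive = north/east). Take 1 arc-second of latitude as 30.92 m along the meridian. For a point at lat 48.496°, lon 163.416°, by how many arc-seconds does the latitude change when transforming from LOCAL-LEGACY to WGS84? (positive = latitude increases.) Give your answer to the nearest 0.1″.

Δφ = -15.2″

1″ of latitude = 30.92 m, so Δφ = -470.0 / 30.92 = -15.201″.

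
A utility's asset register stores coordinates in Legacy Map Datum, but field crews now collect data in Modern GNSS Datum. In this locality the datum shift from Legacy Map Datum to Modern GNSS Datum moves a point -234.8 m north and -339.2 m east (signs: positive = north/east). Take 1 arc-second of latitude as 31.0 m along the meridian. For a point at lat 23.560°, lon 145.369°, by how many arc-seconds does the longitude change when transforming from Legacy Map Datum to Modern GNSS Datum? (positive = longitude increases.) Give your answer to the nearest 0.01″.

At latitude 23.560°, cos φ = 0.916642.
1″ of longitude at this latitude = 31.00 × cos φ = 28.4159 m, so Δλ = -339.2 / 28.4159 = -11.937″.

Δλ = -11.94″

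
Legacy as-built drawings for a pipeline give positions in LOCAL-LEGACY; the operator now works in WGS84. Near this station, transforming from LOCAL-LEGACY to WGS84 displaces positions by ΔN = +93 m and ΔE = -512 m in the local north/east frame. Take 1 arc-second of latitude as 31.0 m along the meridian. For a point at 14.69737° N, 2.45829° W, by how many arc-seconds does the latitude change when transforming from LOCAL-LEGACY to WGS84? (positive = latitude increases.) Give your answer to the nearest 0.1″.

1″ of latitude = 31.00 m, so Δφ = 93.0 / 31.00 = 3.000″.

Δφ = 3.0″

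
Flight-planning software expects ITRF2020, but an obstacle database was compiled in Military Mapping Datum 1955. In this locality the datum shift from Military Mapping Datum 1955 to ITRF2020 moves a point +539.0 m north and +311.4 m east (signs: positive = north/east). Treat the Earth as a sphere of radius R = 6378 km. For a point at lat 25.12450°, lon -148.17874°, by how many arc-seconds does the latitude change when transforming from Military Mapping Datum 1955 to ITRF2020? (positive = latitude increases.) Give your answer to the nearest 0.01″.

On a sphere of radius R, 1 rad of latitude = R, so Δφ = ΔN / R = 539.0 / 6378000 = 8.4509e-05 rad = 17.431″.

Δφ = 17.43″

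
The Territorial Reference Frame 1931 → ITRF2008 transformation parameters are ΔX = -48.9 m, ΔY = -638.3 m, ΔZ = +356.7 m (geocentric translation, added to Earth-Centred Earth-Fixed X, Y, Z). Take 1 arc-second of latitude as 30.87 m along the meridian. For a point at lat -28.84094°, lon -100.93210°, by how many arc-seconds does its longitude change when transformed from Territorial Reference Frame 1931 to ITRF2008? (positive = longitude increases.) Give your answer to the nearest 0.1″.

sin φ = -0.482380, cos φ = 0.875962, sin λ = -0.981853, cos λ = -0.189646.
East component: ΔE = −sin λ·ΔX + cos λ·ΔY = −(-0.981853)(-48.9) + (-0.189646)(-638.3) = 73.04 m.
1° of latitude spans 3600 × 30.87 = 111132 m; at latitude φ, 1° of longitude spans that × cos φ = 97347.4 m, so Δλ = 73.04 / 97347.4 × 3600 = 2.701″.

Δλ = 2.7″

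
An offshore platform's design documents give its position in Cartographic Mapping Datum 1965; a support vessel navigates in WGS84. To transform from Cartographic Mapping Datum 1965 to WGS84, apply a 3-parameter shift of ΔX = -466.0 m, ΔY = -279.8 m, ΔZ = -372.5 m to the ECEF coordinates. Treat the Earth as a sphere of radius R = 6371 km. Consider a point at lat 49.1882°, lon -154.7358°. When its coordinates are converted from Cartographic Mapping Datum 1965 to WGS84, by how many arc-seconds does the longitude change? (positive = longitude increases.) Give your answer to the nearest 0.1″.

Δλ = 2.7″

sin φ = 0.756860, cos φ = 0.653576, sin λ = -0.426793, cos λ = -0.904349.
East component: ΔE = −sin λ·ΔX + cos λ·ΔY = −(-0.426793)(-466.0) + (-0.904349)(-279.8) = 54.15 m.
1° of latitude spans πR/180 = 111195 m; at latitude φ, 1° of longitude spans that × cos φ = 72674.4 m, so Δλ = 54.15 / 72674.4 × 3600 = 2.682″.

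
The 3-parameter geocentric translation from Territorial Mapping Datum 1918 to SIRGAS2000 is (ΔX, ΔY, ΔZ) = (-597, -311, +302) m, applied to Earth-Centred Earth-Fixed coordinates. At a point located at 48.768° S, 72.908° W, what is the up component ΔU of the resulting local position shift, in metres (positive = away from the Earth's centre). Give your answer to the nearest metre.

ΔU = -147 m

At φ = -48.768°, λ = -72.908°: sin φ = -0.752047, cos φ = 0.659110, sin λ = -0.955834, cos λ = 0.293907.
ΔU = cos φ cos λ·ΔX + cos φ sin λ·ΔY + sin φ·ΔZ = (0.659110)(0.293907)(-597) + (0.659110)(-0.955834)(-311) + (-0.752047)(302) = -146.84 m.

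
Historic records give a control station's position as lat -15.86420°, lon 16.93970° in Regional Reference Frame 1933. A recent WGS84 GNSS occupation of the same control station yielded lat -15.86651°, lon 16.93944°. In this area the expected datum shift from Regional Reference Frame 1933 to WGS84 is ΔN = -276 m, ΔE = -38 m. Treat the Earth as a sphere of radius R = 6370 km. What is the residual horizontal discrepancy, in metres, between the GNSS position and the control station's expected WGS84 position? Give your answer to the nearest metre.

22 m

Observed coordinate differences: Δφ = -0.00231°, Δλ = -0.00026°.
Converting to metres (1° lat = 111177 m, cos φ = 0.961912): observed ΔN = -256.8 m, observed ΔE = -27.8 m.
Subtracting the expected shift leaves a residual of -256.8 − (-276) = 19.2 m north and -27.8 − (-38) = 10.2 m east.
Residual distance = √(19.2² + 10.2²) = 21.7 m.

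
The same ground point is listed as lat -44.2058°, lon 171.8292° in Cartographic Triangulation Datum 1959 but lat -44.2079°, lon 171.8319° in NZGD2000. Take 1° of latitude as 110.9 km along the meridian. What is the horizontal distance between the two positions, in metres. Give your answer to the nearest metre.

Δφ = -44.2079° − -44.2058° = -0.0021°; Δλ = 171.8319° − 171.8292° = +0.0027°.
ΔN = Δφ × 110900 = -232.9 m; ΔE = Δλ × 110900 × cos(-44.2058°) = +0.0027 × 110900 × 0.716840 = 214.6 m.
Distance = √(ΔE² + ΔN²) = √(214.6² + (-232.9)²) = 316.7 m.

317 m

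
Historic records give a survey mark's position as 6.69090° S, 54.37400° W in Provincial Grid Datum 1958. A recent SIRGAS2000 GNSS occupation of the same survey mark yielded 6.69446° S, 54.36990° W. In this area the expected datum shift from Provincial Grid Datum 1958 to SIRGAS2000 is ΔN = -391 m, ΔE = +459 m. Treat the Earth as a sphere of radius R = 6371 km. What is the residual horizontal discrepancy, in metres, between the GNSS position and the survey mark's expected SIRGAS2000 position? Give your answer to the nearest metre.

8 m

Observed coordinate differences: Δφ = -0.00356°, Δλ = +0.00410°.
Converting to metres (1° lat = 111195 m, cos φ = 0.993189): observed ΔN = -395.9 m, observed ΔE = 452.8 m.
Subtracting the expected shift leaves a residual of -395.9 − (-391) = -4.9 m north and 452.8 − (459) = -6.2 m east.
Residual distance = √((-4.9)² + (-6.2)²) = 7.9 m.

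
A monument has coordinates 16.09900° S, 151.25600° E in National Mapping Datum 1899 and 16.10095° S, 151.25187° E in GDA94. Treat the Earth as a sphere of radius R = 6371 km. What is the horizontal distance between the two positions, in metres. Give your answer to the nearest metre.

Δφ = -16.10095° − -16.09900° = -0.00195°; Δλ = 151.25187° − 151.25600° = -0.00413°.
1° along a meridian = πR/180 = 111195 m.
ΔN = Δφ × 111195 = -216.8 m; ΔE = Δλ × 111195 × cos(-16.09900°) = -0.00413 × 111195 × 0.960784 = -441.2 m.
Distance = √(ΔE² + ΔN²) = √((-441.2)² + (-216.8)²) = 491.6 m.

492 m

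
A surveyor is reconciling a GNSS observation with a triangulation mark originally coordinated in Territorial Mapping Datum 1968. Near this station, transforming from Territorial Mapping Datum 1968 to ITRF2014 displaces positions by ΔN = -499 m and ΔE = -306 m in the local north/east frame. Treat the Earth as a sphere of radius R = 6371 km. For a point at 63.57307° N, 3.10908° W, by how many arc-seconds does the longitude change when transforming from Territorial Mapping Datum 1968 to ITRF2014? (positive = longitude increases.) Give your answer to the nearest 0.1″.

Δλ = -22.3″

At latitude 63.57307°, cos φ = 0.445056.
One radian of longitude at latitude φ spans R cos φ, so Δλ = ΔE / (R cos φ) = -306.0 / (6371000 × 0.445056) = -1.0792e-04 rad = -22.260″.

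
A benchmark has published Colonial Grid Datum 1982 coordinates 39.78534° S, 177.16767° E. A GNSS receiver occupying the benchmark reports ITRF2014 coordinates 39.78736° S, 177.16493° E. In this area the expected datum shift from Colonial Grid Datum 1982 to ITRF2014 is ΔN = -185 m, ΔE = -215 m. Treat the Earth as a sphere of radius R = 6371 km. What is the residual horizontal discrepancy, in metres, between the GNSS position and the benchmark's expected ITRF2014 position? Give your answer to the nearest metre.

Observed coordinate differences: Δφ = -0.00202°, Δλ = -0.00274°.
Converting to metres (1° lat = 111195 m, cos φ = 0.768447): observed ΔN = -224.6 m, observed ΔE = -234.1 m.
Subtracting the expected shift leaves a residual of -224.6 − (-185) = -39.6 m north and -234.1 − (-215) = -19.1 m east.
Residual distance = √((-39.6)² + (-19.1)²) = 44.0 m.

44 m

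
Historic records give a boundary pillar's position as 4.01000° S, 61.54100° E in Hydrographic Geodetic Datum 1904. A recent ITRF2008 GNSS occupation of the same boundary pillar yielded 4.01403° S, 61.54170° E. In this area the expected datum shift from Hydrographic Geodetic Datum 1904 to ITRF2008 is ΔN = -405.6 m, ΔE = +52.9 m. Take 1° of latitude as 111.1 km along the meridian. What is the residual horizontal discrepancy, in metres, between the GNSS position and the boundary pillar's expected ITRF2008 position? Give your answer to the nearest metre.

49 m

Observed coordinate differences: Δφ = -0.00403°, Δλ = +0.00070°.
Converting to metres (1° lat = 111100 m, cos φ = 0.997552): observed ΔN = -447.7 m, observed ΔE = 77.6 m.
Subtracting the expected shift leaves a residual of -447.7 − (-405.6) = -42.1 m north and 77.6 − (52.9) = 24.7 m east.
Residual distance = √((-42.1)² + 24.7²) = 48.8 m.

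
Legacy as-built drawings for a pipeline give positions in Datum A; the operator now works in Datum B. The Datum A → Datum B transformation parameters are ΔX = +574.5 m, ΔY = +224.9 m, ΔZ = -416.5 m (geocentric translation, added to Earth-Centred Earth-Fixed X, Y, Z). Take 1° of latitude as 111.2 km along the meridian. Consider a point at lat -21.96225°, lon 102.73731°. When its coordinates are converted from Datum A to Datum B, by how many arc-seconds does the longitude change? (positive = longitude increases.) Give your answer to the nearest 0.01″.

sin φ = -0.373996, cos φ = 0.927430, sin λ = 0.975391, cos λ = -0.220481.
East component: ΔE = −sin λ·ΔX + cos λ·ΔY = −(0.975391)(574.5) + (-0.220481)(224.9) = -609.95 m.
1° of latitude spans 111200 m; at latitude φ, 1° of longitude spans that × cos φ = 103130.3 m, so Δλ = -609.95 / 103130.3 × 3600 = -21.292″.

Δλ = -21.29″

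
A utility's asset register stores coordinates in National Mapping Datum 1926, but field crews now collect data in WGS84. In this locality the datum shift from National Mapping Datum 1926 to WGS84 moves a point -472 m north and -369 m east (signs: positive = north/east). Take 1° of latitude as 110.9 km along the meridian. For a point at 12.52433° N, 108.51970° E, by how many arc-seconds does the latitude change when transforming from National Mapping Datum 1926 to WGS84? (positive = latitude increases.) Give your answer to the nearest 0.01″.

1° of latitude = 110.9 km, so Δφ = -472.0 / 110900 = -0.0042561° = -15.322″.

Δφ = -15.32″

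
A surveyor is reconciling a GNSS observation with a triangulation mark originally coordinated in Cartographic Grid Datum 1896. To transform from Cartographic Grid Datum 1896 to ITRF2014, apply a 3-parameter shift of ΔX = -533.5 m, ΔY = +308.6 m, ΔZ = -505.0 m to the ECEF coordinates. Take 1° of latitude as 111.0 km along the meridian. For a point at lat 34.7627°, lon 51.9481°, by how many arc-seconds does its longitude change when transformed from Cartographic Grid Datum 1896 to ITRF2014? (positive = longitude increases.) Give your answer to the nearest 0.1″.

sin φ = 0.570179, cos φ = 0.821521, sin λ = 0.787453, cos λ = 0.616375.
East component: ΔE = −sin λ·ΔX + cos λ·ΔY = −(0.787453)(-533.5) + (0.616375)(308.6) = 610.32 m.
1° of latitude spans 111000 m; at latitude φ, 1° of longitude spans that × cos φ = 91188.8 m, so Δλ = 610.32 / 91188.8 × 3600 = 24.095″.

Δλ = 24.1″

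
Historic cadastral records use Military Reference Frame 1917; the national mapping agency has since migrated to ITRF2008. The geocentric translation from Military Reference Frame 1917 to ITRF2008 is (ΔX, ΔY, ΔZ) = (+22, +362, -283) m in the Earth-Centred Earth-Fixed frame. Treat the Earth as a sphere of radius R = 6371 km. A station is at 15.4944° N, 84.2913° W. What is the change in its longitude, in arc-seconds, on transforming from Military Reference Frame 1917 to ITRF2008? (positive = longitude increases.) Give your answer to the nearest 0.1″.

Δλ = 1.9″

sin φ = 0.267144, cos φ = 0.963657, sin λ = -0.995040, cos λ = 0.099471.
East component: ΔE = −sin λ·ΔX + cos λ·ΔY = −(-0.995040)(22) + (0.099471)(362) = 57.90 m.
1° of latitude spans πR/180 = 111195 m; at latitude φ, 1° of longitude spans that × cos φ = 107153.7 m, so Δλ = 57.90 / 107153.7 × 3600 = 1.945″.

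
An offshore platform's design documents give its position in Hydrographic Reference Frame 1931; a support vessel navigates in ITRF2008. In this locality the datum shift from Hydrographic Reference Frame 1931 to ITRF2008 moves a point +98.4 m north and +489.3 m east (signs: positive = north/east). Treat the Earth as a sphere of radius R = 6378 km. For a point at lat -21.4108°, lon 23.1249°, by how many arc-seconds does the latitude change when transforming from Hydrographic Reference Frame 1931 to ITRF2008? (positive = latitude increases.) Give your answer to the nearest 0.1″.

On a sphere of radius R, 1 rad of latitude = R, so Δφ = ΔN / R = 98.4 / 6378000 = 1.5428e-05 rad = 3.182″.

Δφ = 3.2″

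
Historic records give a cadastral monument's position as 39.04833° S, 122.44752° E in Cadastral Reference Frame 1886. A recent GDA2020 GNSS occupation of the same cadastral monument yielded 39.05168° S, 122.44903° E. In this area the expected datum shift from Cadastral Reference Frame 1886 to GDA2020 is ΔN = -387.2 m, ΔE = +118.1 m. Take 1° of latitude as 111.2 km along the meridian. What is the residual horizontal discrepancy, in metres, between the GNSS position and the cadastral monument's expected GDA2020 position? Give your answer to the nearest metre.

Observed coordinate differences: Δφ = -0.00335°, Δλ = +0.00151°.
Converting to metres (1° lat = 111200 m, cos φ = 0.776615): observed ΔN = -372.5 m, observed ΔE = 130.4 m.
Subtracting the expected shift leaves a residual of -372.5 − (-387.2) = 14.7 m north and 130.4 − (118.1) = 12.3 m east.
Residual distance = √(14.7² + 12.3²) = 19.2 m.

19 m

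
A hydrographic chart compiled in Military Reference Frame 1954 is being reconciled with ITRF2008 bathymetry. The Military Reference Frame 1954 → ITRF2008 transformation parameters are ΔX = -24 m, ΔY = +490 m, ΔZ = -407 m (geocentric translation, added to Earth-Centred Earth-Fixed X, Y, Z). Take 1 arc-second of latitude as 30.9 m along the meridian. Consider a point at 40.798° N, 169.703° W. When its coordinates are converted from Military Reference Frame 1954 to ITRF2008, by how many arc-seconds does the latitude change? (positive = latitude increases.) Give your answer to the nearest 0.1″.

sin φ = 0.653394, cos φ = 0.757018, sin λ = -0.178751, cos λ = -0.983894.
North component: ΔN = −sin φ cos λ·ΔX − sin φ sin λ·ΔY + cos φ·ΔZ = −(0.653394)(-0.983894)(-24) − (0.653394)(-0.178751)(490) + (0.757018)(-407) = -266.31 m.
1° of latitude spans 3600 × 30.90 = 111240 m, so Δφ = -266.31 / 111240 × 3600 = -8.618″.

Δφ = -8.6″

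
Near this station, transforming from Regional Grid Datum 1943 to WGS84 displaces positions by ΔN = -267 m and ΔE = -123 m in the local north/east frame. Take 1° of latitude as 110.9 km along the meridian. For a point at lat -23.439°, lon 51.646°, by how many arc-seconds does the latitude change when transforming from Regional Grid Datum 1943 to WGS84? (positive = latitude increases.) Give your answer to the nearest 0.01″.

1° of latitude = 110.9 km, so Δφ = -267.0 / 110900 = -0.0024076° = -8.667″.

Δφ = -8.67″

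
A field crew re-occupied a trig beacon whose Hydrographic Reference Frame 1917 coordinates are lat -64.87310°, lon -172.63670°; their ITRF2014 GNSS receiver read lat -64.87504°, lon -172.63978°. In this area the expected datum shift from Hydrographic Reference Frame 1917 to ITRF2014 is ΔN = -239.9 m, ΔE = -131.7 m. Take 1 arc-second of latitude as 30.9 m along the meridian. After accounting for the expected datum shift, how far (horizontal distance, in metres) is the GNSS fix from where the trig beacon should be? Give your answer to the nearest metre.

Observed coordinate differences: Δφ = -0.00194°, Δλ = -0.00308°.
Converting to metres (1° lat = 111240 m, cos φ = 0.424625): observed ΔN = -215.8 m, observed ΔE = -145.5 m.
Subtracting the expected shift leaves a residual of -215.8 − (-239.9) = 24.1 m north and -145.5 − (-131.7) = -13.8 m east.
Residual distance = √(24.1² + (-13.8)²) = 27.8 m.

28 m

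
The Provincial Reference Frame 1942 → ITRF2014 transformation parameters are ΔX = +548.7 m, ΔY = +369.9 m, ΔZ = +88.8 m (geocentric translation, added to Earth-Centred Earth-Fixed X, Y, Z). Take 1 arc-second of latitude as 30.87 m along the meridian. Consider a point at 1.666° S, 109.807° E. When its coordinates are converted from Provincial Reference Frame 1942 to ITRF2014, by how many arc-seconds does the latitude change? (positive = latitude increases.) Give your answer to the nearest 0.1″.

sin φ = -0.029073, cos φ = 0.999577, sin λ = 0.940839, cos λ = -0.338853.
North component: ΔN = −sin φ cos λ·ΔX − sin φ sin λ·ΔY + cos φ·ΔZ = −(-0.029073)(-0.338853)(548.7) − (-0.029073)(0.940839)(369.9) + (0.999577)(88.8) = 93.47 m.
1° of latitude spans 3600 × 30.87 = 111132 m, so Δφ = 93.47 / 111132 × 3600 = 3.028″.

Δφ = 3.0″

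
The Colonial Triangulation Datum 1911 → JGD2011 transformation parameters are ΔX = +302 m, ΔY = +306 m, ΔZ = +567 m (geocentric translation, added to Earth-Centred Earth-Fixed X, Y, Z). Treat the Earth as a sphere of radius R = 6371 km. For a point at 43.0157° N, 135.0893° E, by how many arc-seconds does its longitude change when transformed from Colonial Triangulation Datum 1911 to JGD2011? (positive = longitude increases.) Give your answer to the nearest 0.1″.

sin φ = 0.682199, cos φ = 0.731167, sin λ = 0.706004, cos λ = -0.708208.
East component: ΔE = −sin λ·ΔX + cos λ·ΔY = −(0.706004)(302) + (-0.708208)(306) = -429.92 m.
1° of latitude spans πR/180 = 111195 m; at latitude φ, 1° of longitude spans that × cos φ = 81302.0 m, so Δλ = -429.92 / 81302.0 × 3600 = -19.037″.

Δλ = -19.0″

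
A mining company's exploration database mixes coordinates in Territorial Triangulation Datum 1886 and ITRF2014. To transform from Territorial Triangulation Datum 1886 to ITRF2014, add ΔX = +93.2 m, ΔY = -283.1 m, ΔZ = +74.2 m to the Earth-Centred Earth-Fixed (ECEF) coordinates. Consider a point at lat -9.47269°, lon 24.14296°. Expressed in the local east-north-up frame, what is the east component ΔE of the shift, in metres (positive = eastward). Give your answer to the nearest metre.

ΔE = -296 m

At φ = -9.47269°, λ = 24.14296°: sin φ = -0.164577, cos φ = 0.986364, sin λ = 0.409015, cos λ = 0.912528.
ΔE = −sin λ·ΔX + cos λ·ΔY = −(0.409015)·(93.2) + (0.912528)·(-283.1) = -296.46 m.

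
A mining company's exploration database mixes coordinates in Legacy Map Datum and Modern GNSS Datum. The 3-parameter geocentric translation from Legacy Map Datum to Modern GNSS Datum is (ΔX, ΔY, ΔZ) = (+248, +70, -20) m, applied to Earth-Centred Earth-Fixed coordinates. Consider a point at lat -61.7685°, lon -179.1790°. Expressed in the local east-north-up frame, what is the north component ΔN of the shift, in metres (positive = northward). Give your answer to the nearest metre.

At φ = -61.7685°, λ = -179.1790°: sin φ = -0.881044, cos φ = 0.473035, sin λ = -0.014329, cos λ = -0.999897.
ΔN = −sin φ cos λ·ΔX − sin φ sin λ·ΔY + cos φ·ΔZ = −(-0.881044)(-0.999897)(248) − (-0.881044)(-0.014329)(70) + (0.473035)(-20) = -228.82 m.

ΔN = -229 m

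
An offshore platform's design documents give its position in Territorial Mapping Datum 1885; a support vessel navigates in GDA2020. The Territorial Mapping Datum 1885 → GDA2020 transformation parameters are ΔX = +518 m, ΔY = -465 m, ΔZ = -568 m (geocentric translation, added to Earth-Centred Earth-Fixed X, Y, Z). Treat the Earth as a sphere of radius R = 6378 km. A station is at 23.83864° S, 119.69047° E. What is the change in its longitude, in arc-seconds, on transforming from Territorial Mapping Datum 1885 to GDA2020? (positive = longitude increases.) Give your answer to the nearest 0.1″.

sin φ = -0.404162, cos φ = 0.914687, sin λ = 0.868714, cos λ = -0.495314.
East component: ΔE = −sin λ·ΔX + cos λ·ΔY = −(0.868714)(518) + (-0.495314)(-465) = -219.67 m.
1° of latitude spans πR/180 = 111317 m; at latitude φ, 1° of longitude spans that × cos φ = 101820.3 m, so Δλ = -219.67 / 101820.3 × 3600 = -7.767″.

Δλ = -7.8″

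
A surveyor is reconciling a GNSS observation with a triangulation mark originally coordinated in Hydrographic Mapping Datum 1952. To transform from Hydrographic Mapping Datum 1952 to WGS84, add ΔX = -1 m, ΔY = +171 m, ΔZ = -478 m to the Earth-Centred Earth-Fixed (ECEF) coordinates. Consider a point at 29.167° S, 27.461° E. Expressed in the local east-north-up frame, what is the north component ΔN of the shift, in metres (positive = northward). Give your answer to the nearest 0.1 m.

ΔN = -379.4 m

The local north axis is (−sin φ cos λ, −sin φ sin λ, cos φ), giving ΔN = -0.432 + 38.431 − 417.391 = -379.39 m.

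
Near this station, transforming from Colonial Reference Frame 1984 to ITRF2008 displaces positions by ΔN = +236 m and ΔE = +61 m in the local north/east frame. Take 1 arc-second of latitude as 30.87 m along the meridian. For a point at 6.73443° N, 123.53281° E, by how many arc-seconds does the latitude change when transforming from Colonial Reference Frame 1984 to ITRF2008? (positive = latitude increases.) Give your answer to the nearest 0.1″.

1″ of latitude = 30.87 m, so Δφ = 236.0 / 30.87 = 7.645″.

Δφ = 7.6″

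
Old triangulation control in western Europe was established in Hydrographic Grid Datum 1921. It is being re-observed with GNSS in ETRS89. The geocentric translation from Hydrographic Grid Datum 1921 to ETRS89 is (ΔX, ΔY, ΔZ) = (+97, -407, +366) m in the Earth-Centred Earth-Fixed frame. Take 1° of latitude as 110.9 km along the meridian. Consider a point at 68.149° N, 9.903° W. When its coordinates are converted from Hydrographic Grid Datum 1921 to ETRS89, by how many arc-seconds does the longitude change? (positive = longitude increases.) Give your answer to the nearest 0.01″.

sin φ = 0.928155, cos φ = 0.372194, sin λ = -0.171981, cos λ = 0.985100.
East component: ΔE = −sin λ·ΔX + cos λ·ΔY = −(-0.171981)(97) + (0.985100)(-407) = -384.25 m.
1° of latitude spans 110900 m; at latitude φ, 1° of longitude spans that × cos φ = 41276.3 m, so Δλ = -384.25 / 41276.3 × 3600 = -33.513″.

Δλ = -33.51″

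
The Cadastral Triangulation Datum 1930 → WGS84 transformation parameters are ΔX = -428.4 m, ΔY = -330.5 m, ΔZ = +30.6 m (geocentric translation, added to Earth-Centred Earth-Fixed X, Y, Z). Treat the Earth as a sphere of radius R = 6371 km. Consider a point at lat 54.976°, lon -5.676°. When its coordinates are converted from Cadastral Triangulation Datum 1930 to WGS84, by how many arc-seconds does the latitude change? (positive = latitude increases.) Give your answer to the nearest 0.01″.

sin φ = 0.818912, cos φ = 0.573920, sin λ = -0.098903, cos λ = 0.995097.
North component: ΔN = −sin φ cos λ·ΔX − sin φ sin λ·ΔY + cos φ·ΔZ = −(0.818912)(0.995097)(-428.4) − (0.818912)(-0.098903)(-330.5) + (0.573920)(30.6) = 339.90 m.
1° of latitude spans πR/180 = 111195 m, so Δφ = 339.90 / 111195 × 3600 = 11.004″.

Δφ = 11.00″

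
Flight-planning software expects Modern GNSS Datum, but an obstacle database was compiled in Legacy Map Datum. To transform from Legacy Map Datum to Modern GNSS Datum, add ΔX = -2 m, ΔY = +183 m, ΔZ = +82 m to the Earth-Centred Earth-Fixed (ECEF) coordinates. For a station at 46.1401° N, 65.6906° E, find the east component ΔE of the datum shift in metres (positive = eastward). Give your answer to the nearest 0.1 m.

The local east axis at (φ, λ) is (−sin λ, cos λ, 0), so ΔE = −sin(65.6906°)·(-2) + cos(65.6906°)·183 = 77.16 m.

ΔE = 77.2 m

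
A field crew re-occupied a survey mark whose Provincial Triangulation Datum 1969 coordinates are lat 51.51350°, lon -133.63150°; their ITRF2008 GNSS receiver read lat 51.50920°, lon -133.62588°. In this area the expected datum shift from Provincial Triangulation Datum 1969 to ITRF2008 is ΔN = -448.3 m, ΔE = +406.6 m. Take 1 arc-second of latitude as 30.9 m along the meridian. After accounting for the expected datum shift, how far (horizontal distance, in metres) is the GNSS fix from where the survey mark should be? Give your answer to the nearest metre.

Observed coordinate differences: Δφ = -0.00430°, Δλ = +0.00562°.
Converting to metres (1° lat = 111240 m, cos φ = 0.622330): observed ΔN = -478.3 m, observed ΔE = 389.1 m.
Subtracting the expected shift leaves a residual of -478.3 − (-448.3) = -30.0 m north and 389.1 − (406.6) = -17.5 m east.
Residual distance = √((-30.0)² + (-17.5)²) = 34.8 m.

35 m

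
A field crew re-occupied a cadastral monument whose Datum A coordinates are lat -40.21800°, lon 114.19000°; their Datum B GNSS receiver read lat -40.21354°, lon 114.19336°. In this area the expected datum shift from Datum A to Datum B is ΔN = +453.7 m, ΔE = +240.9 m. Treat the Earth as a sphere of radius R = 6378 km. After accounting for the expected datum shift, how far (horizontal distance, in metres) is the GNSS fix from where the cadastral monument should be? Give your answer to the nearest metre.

62 m

Observed coordinate differences: Δφ = +0.00446°, Δλ = +0.00336°.
Converting to metres (1° lat = 111317 m, cos φ = 0.763593): observed ΔN = 496.5 m, observed ΔE = 285.6 m.
Subtracting the expected shift leaves a residual of 496.5 − (453.7) = 42.8 m north and 285.6 − (240.9) = 44.7 m east.
Residual distance = √(42.8² + 44.7²) = 61.9 m.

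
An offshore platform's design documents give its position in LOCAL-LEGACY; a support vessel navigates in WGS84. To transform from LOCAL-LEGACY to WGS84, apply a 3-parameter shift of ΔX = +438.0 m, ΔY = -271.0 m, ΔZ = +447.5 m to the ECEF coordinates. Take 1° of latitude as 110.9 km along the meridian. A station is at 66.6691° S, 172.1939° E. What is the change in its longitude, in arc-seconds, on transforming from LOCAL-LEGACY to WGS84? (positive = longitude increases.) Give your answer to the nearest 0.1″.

Δλ = 17.1″

sin φ = -0.918233, cos φ = 0.396041, sin λ = 0.135821, cos λ = -0.990733.
East component: ΔE = −sin λ·ΔX + cos λ·ΔY = −(0.135821)(438.0) + (-0.990733)(-271.0) = 209.00 m.
1° of latitude spans 110900 m; at latitude φ, 1° of longitude spans that × cos φ = 43920.9 m, so Δλ = 209.00 / 43920.9 × 3600 = 17.131″.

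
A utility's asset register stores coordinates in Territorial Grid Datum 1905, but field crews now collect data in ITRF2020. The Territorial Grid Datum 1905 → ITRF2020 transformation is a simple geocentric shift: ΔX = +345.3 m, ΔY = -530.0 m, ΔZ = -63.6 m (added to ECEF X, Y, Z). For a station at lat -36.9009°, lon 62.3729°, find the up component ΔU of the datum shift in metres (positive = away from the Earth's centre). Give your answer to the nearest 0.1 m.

ΔU = -209.3 m

The local up (radial) axis is (cos φ cos λ, cos φ sin λ, sin φ), giving ΔU = 128.045 − 375.505 + 38.188 = -209.27 m.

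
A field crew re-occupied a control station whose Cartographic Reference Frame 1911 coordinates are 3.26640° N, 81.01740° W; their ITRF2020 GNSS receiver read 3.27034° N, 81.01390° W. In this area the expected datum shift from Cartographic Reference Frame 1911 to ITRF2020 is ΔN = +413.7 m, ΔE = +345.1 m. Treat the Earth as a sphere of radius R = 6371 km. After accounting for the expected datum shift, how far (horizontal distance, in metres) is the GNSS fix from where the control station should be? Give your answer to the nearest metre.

50 m

Observed coordinate differences: Δφ = +0.00394°, Δλ = +0.00350°.
Converting to metres (1° lat = 111195 m, cos φ = 0.998375): observed ΔN = 438.1 m, observed ΔE = 388.5 m.
Subtracting the expected shift leaves a residual of 438.1 − (413.7) = 24.4 m north and 388.5 − (345.1) = 43.4 m east.
Residual distance = √(24.4² + 43.4²) = 49.8 m.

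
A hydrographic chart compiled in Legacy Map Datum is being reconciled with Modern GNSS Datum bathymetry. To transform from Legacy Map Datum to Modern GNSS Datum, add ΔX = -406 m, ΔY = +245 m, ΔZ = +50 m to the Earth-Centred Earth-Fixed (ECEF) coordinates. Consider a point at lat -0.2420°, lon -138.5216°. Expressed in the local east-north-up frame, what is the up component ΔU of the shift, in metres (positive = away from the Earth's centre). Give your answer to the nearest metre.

The local up (radial) axis is (cos φ cos λ, cos φ sin λ, sin φ), giving ΔU = 304.175 − 162.271 − 0.211 = 141.69 m.

ΔU = 142 m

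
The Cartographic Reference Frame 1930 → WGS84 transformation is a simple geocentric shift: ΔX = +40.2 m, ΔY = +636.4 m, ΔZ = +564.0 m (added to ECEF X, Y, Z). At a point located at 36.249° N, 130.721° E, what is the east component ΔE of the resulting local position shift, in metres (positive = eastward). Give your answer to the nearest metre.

ΔE = -446 m

The local east axis at (φ, λ) is (−sin λ, cos λ, 0), so ΔE = −sin(130.721°)·40.2 + cos(130.721°)·636.4 = -445.64 m.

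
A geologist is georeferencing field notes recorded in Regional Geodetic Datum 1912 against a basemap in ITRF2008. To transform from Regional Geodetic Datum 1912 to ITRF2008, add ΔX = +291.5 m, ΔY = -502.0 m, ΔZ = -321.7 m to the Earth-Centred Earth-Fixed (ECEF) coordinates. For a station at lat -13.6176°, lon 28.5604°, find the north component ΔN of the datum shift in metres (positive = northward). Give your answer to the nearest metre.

ΔN = -309 m

The local north axis is (−sin φ cos λ, −sin φ sin λ, cos φ), giving ΔN = 60.280 − 56.505 − 312.657 = -308.88 m.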